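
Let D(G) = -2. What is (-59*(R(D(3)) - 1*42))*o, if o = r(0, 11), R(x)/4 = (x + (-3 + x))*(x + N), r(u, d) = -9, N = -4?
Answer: 66906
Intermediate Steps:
R(x) = 4*(-4 + x)*(-3 + 2*x) (R(x) = 4*((x + (-3 + x))*(x - 4)) = 4*((-3 + 2*x)*(-4 + x)) = 4*((-4 + x)*(-3 + 2*x)) = 4*(-4 + x)*(-3 + 2*x))
o = -9
(-59*(R(D(3)) - 1*42))*o = -59*((48 - 44*(-2) + 8*(-2)²) - 1*42)*(-9) = -59*((48 + 88 + 8*4) - 42)*(-9) = -59*((48 + 88 + 32) - 42)*(-9) = -59*(168 - 42)*(-9) = -59*126*(-9) = -7434*(-9) = 66906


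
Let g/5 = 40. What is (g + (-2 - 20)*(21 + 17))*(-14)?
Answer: 8904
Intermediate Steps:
g = 200 (g = 5*40 = 200)
(g + (-2 - 20)*(21 + 17))*(-14) = (200 + (-2 - 20)*(21 + 17))*(-14) = (200 - 22*38)*(-14) = (200 - 836)*(-14) = -636*(-14) = 8904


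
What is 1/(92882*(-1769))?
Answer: -1/164308258 ≈ -6.0861e-9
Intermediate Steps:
1/(92882*(-1769)) = (1/92882)*(-1/1769) = -1/164308258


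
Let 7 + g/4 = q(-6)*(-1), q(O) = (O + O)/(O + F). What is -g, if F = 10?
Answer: 16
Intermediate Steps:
q(O) = 2*O/(10 + O) (q(O) = (O + O)/(O + 10) = (2*O)/(10 + O) = 2*O/(10 + O))
g = -16 (g = -28 + 4*((2*(-6)/(10 - 6))*(-1)) = -28 + 4*((2*(-6)/4)*(-1)) = -28 + 4*((2*(-6)*(¼))*(-1)) = -28 + 4*(-3*(-1)) = -28 + 4*3 = -28 + 12 = -16)
-g = -1*(-16) = 16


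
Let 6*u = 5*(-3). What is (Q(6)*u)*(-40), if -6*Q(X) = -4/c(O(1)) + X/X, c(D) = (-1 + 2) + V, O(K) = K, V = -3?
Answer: -50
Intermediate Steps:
c(D) = -2 (c(D) = (-1 + 2) - 3 = 1 - 3 = -2)
u = -5/2 (u = (5*(-3))/6 = (1/6)*(-15) = -5/2 ≈ -2.5000)
Q(X) = -1/2 (Q(X) = -(-4/(-2) + X/X)/6 = -(-4*(-1/2) + 1)/6 = -(2 + 1)/6 = -1/6*3 = -1/2)
(Q(6)*u)*(-40) = -1/2*(-5/2)*(-40) = (5/4)*(-40) = -50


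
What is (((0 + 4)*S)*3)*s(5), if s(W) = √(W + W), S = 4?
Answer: 48*√10 ≈ 151.79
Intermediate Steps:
s(W) = √2*√W (s(W) = √(2*W) = √2*√W)
(((0 + 4)*S)*3)*s(5) = (((0 + 4)*4)*3)*(√2*√5) = ((4*4)*3)*√10 = (16*3)*√10 = 48*√10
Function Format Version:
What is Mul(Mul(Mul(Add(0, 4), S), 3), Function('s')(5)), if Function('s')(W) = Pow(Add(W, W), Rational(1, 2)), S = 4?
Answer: Mul(48, Pow(10, Rational(1, 2))) ≈ 151.79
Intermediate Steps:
Function('s')(W) = Mul(Pow(2, Rational(1, 2)), Pow(W, Rational(1, 2))) (Function('s')(W) = Pow(Mul(2, W), Rational(1, 2)) = Mul(Pow(2, Rational(1, 2)), Pow(W, Rational(1, 2))))
Mul(Mul(Mul(Add(0, 4), S), 3), Function('s')(5)) = Mul(Mul(Mul(Add(0, 4), 4), 3), Mul(Pow(2, Rational(1, 2)), Pow(5, Rational(1, 2)))) = Mul(Mul(Mul(4, 4), 3), Pow(10, Rational(1, 2))) = Mul(Mul(16, 3), Pow(10, Rational(1, 2))) = Mul(48, Pow(10, Rational(1, 2)))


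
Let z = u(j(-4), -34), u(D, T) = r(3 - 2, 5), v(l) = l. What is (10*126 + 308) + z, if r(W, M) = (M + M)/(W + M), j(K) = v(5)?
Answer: 4709/3 ≈ 1569.7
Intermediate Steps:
j(K) = 5
r(W, M) = 2*M/(M + W) (r(W, M) = (2*M)/(M + W) = 2*M/(M + W))
u(D, T) = 5/3 (u(D, T) = 2*5/(5 + (3 - 2)) = 2*5/(5 + 1) = 2*5/6 = 2*5*(⅙) = 5/3)
z = 5/3 ≈ 1.6667
(10*126 + 308) + z = (10*126 + 308) + 5/3 = (1260 + 308) + 5/3 = 1568 + 5/3 = 4709/3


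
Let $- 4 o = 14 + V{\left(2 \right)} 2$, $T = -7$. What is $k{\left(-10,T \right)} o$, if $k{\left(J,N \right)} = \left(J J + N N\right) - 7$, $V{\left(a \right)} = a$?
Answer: $-639$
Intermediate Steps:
$k{\left(J,N \right)} = -7 + J^{2} + N^{2}$ ($k{\left(J,N \right)} = \left(J^{2} + N^{2}\right) - 7 = -7 + J^{2} + N^{2}$)
$o = - \frac{9}{2}$ ($o = - \frac{14 + 2 \cdot 2}{4} = - \frac{14 + 4}{4} = \left(- \frac{1}{4}\right) 18 = - \frac{9}{2} \approx -4.5$)
$k{\left(-10,T \right)} o = \left(-7 + \left(-10\right)^{2} + \left(-7\right)^{2}\right) \left(- \frac{9}{2}\right) = \left(-7 + 100 + 49\right) \left(- \frac{9}{2}\right) = 142 \left(- \frac{9}{2}\right) = -639$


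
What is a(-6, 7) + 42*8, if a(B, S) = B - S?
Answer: 323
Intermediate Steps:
a(-6, 7) + 42*8 = (-6 - 1*7) + 42*8 = (-6 - 7) + 336 = -13 + 336 = 323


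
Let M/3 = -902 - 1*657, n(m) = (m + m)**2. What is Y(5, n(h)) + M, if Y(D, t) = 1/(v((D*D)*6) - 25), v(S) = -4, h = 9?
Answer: -135634/29 ≈ -4677.0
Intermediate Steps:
n(m) = 4*m**2 (n(m) = (2*m)**2 = 4*m**2)
M = -4677 (M = 3*(-902 - 1*657) = 3*(-902 - 657) = 3*(-1559) = -4677)
Y(D, t) = -1/29 (Y(D, t) = 1/(-4 - 25) = 1/(-29) = -1/29)
Y(5, n(h)) + M = -1/29 - 4677 = -135634/29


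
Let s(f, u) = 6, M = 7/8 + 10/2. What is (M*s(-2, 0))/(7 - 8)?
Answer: -141/4 ≈ -35.250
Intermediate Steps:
M = 47/8 (M = 7*(⅛) + 10*(½) = 7/8 + 5 = 47/8 ≈ 5.8750)
(M*s(-2, 0))/(7 - 8) = ((47/8)*6)/(7 - 8) = (141/4)/(-1) = (141/4)*(-1) = -141/4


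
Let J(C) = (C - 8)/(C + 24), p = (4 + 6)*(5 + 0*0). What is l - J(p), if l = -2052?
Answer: -75945/37 ≈ -2052.6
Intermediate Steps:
p = 50 (p = 10*(5 + 0) = 10*5 = 50)
J(C) = (-8 + C)/(24 + C)
l - J(p) = -2052 - (-8 + 50)/(24 + 50) = -2052 - 42/74 = -2052 - 1*21/37 = -2052 - 21/37 = -75945/37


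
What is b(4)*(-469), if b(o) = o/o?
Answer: -469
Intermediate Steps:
b(o) = 1
b(4)*(-469) = 1*(-469) = -469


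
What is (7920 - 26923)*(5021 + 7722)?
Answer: -242155229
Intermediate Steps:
(7920 - 26923)*(5021 + 7722) = -19003*12743 = -242155229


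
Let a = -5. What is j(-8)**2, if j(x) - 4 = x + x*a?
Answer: 1296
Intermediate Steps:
j(x) = 4 - 4*x (j(x) = 4 + (x + x*(-5)) = 4 + (x - 5*x) = 4 - 4*x)
j(-8)**2 = (4 - 4*(-8))**2 = (4 + 32)**2 = 36**2 = 1296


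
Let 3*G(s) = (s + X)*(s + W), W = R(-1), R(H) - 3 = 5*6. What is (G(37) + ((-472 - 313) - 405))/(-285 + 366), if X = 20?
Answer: 140/81 ≈ 1.7284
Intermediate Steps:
R(H) = 33 (R(H) = 3 + 5*6 = 3 + 30 = 33)
W = 33
G(s) = (20 + s)*(33 + s)/3 (G(s) = ((s + 20)*(s + 33))/3 = ((20 + s)*(33 + s))/3 = (20 + s)*(33 + s)/3)
(G(37) + ((-472 - 313) - 405))/(-285 + 366) = ((220 + (1/3)*37**2 + (53/3)*37) + ((-472 - 313) - 405))/(-285 + 366) = ((220 + (1/3)*1369 + 1961/3) + (-785 - 405))/81 = ((220 + 1369/3 + 1961/3) - 1190)*(1/81) = (1330 - 1190)*(1/81) = 140*(1/81) = 140/81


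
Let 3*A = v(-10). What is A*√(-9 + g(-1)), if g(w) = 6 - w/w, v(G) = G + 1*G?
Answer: -40*I/3 ≈ -13.333*I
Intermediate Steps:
v(G) = 2*G (v(G) = G + G = 2*G)
g(w) = 5 (g(w) = 6 - 1*1 = 6 - 1 = 5)
A = -20/3 (A = (2*(-10))/3 = (⅓)*(-20) = -20/3 ≈ -6.6667)
A*√(-9 + g(-1)) = -20*√(-9 + 5)/3 = -40*I/3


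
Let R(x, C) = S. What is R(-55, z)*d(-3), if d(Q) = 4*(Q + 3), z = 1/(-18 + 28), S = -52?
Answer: 0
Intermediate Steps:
z = 1/10 ≈ 0.10000
R(x, C) = -52
d(Q) = 12 + 4*Q (d(Q) = 4*(3 + Q) = 12 + 4*Q)
R(-55, z)*d(-3) = -52*(12 + 4*(-3)) = -52*(12 - 12) = -52*0 = 0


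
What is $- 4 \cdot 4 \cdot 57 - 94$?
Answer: $-1006$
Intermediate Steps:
$- 4 \cdot 4 \cdot 57 - 94 = \left(-4\right) 228 - 94 = -912 - 94 = -1006$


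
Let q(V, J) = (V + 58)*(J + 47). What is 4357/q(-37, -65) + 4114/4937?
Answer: -19955417/1866186 ≈ -10.693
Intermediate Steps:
q(V, J) = (47 + J)*(58 + V) (q(V, J) = (58 + V)*(47 + J) = (47 + J)*(58 + V))
4357/q(-37, -65) + 4114/4937 = 4357/(2726 + 47*(-37) + 58*(-65) - 65*(-37)) + 4114/4937 = 4357/(2726 - 1739 - 3770 + 2405) + 4114*(1/4937) = 4357/(-378) + 4114/4937 = 4357*(-1/378) + 4114/4937 = -4357/378 + 4114/4937 = -19955417/1866186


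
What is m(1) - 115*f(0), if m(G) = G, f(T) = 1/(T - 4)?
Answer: 119/4 ≈ 29.750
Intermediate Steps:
f(T) = 1/(-4 + T)
m(1) - 115*f(0) = 1 - 115/(-4 + 0) = 1 - 115/(-4) = 1 - 115*(-1/4) = 1 + 115/4 = 119/4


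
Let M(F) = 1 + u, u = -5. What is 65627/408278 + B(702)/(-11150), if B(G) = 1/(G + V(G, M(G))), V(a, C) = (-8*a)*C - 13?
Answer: 325807694661/2026911441425 ≈ 0.16074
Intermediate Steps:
M(F) = -4 (M(F) = 1 - 5 = -4)
V(a, C) = -13 - 8*C*a (V(a, C) = -8*C*a - 13 = -13 - 8*C*a)
B(G) = 1/(-13 + 33*G) (B(G) = 1/(G + (-13 - 8*(-4)*G)) = 1/(G + (-13 + 32*G)) = 1/(-13 + 33*G))
65627/408278 + B(702)/(-11150) = 65627/408278 + 1/((-13 + 33*702)*(-11150)) = 65627*(1/408278) - 1/11150/(-13 + 23166) = 65627/408278 - 1/11150/23153 = 65627/408278 + (1/23153)*(-1/11150) = 65627/408278 - 1/258155950 = 325807694661/2026911441425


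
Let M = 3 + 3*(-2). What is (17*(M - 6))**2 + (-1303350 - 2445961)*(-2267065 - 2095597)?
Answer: 16356976649291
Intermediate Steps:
M = -3 (M = 3 - 6 = -3)
(17*(M - 6))**2 + (-1303350 - 2445961)*(-2267065 - 2095597) = (17*(-3 - 6))**2 + (-1303350 - 2445961)*(-2267065 - 2095597) = (17*(-9))**2 - 3749311*(-4362662) = (-153)**2 + 16356976625882 = 23409 + 16356976625882 = 16356976649291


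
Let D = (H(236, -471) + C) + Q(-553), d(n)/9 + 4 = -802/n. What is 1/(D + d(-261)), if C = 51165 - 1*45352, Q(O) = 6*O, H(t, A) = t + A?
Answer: 29/65298 ≈ 0.00044412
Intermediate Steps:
H(t, A) = A + t
C = 5813 (C = 51165 - 45352 = 5813)
d(n) = -36 - 7218/n (d(n) = -36 + 9*(-802/n) = -36 - 7218/n)
D = 2260 (D = ((-471 + 236) + 5813) + 6*(-553) = (-235 + 5813) - 3318 = 5578 - 3318 = 2260)
1/(D + d(-261)) = 1/(2260 + (-36 - 7218/(-261))) = 1/(2260 + (-36 - 7218*(-1/261))) = 1/(2260 + (-36 + 802/29)) = 1/(2260 - 242/29) = 1/(65298/29) = 29/65298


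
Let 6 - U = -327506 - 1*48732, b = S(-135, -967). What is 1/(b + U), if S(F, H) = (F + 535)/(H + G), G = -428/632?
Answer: 152893/57525010692 ≈ 2.6579e-6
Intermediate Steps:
G = -107/158 (G = -428*1/632 = -107/158 ≈ -0.67722)
S(F, H) = (535 + F)/(-107/158 + H) (S(F, H) = (F + 535)/(H - 107/158) = (535 + F)/(-107/158 + H))
b = -63200/152893 (b = 158*(535 - 135)/(-107 + 158*(-967)) = 158*400/(-107 - 152786) = 158*400/(-152893) = 158*(-1/152893)*400 = -63200/152893 ≈ -0.41336)
U = 376244 (U = 6 - (-327506 - 1*48732) = 6 - (-327506 - 48732) = 6 - 1*(-376238) = 6 + 376238 = 376244)
1/(b + U) = 1/(-63200/152893 + 376244) = 1/(57525010692/152893) = 152893/57525010692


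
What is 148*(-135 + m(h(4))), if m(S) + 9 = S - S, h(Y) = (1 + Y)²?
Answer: -21312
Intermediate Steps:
m(S) = -9 (m(S) = -9 + (S - S) = -9 + 0 = -9)
148*(-135 + m(h(4))) = 148*(-135 - 9) = 148*(-144) = -21312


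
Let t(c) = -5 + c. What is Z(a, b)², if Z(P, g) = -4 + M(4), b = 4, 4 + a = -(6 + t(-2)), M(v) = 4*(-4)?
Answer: 400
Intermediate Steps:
M(v) = -16
a = -3 (a = -4 - (6 + (-5 - 2)) = -4 - (6 - 7) = -4 - 1*(-1) = -4 + 1 = -3)
Z(P, g) = -20 (Z(P, g) = -4 - 16 = -20)
Z(a, b)² = (-20)² = 400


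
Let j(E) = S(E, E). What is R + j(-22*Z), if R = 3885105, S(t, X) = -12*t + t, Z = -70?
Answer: 3868165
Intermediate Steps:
S(t, X) = -11*t
j(E) = -11*E
R + j(-22*Z) = 3885105 - (-242)*(-70) = 3885105 - 11*1540 = 3885105 - 16940 = 3868165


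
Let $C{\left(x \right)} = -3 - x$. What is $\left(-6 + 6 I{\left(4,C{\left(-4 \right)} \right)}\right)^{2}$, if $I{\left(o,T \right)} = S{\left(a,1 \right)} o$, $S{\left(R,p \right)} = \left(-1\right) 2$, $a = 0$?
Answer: $2916$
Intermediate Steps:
$S{\left(R,p \right)} = -2$
$I{\left(o,T \right)} = - 2 o$
$\left(-6 + 6 I{\left(4,C{\left(-4 \right)} \right)}\right)^{2} = \left(-6 + 6 \left(\left(-2\right) 4\right)\right)^{2} = \left(-6 + 6 \left(-8\right)\right)^{2} = \left(-6 - 48\right)^{2} = \left(-54\right)^{2} = 2916$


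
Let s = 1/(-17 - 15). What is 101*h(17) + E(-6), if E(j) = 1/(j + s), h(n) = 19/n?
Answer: 369823/3281 ≈ 112.72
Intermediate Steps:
s = -1/32 (s = 1/(-32) = -1/32 ≈ -0.031250)
E(j) = 1/(-1/32 + j) (E(j) = 1/(j - 1/32) = 1/(-1/32 + j))
101*h(17) + E(-6) = 101*(19/17) + 32/(-1 + 32*(-6)) = 101*(19*(1/17)) + 32/(-1 - 192) = 101*(19/17) + 32/(-193) = 1919/17 + 32*(-1/193) = 1919/17 - 32/193 = 369823/3281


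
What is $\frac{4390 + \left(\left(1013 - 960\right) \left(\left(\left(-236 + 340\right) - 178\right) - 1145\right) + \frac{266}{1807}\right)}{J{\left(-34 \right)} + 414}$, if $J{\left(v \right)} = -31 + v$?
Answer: $- \frac{108811853}{630643} \approx -172.54$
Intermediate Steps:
$\frac{4390 + \left(\left(1013 - 960\right) \left(\left(\left(-236 + 340\right) - 178\right) - 1145\right) + \frac{266}{1807}\right)}{J{\left(-34 \right)} + 414} = \frac{4390 + \left(\left(1013 - 960\right) \left(\left(\left(-236 + 340\right) - 178\right) - 1145\right) + \frac{266}{1807}\right)}{\left(-31 - 34\right) + 414} = \frac{4390 + \left(53 \left(\left(104 - 178\right) - 1145\right) + 266 \cdot \frac{1}{1807}\right)}{-65 + 414} = \frac{4390 + \left(53 \left(-74 - 1145\right) + \frac{266}{1807}\right)}{349} = \left(4390 + \left(53 \left(-1219\right) + \frac{266}{1807}\right)\right) \frac{1}{349} = \left(4390 + \left(-64607 + \frac{266}{1807}\right)\right) \frac{1}{349} = \left(4390 - \frac{116744583}{1807}\right) \frac{1}{349} = \left(- \frac{108811853}{1807}\right) \frac{1}{349} = - \frac{108811853}{630643}$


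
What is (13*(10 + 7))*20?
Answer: 4420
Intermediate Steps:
(13*(10 + 7))*20 = (13*17)*20 = 221*20 = 4420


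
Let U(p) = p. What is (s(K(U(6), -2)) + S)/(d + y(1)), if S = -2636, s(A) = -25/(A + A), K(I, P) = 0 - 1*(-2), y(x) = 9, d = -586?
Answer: 10569/2308 ≈ 4.5793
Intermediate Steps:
K(I, P) = 2 (K(I, P) = 0 + 2 = 2)
s(A) = -25/(2*A)
(s(K(U(6), -2)) + S)/(d + y(1)) = (-25/2/2 - 2636)/(-586 + 9) = (-25/2*1/2 - 2636)/(-577) = (-25/4 - 2636)*(-1/577) = -10569/4*(-1/577) = 10569/2308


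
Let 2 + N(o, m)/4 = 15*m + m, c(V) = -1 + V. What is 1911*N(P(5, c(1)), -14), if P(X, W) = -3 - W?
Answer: -1727544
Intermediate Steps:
N(o, m) = -8 + 64*m (N(o, m) = -8 + 4*(15*m + m) = -8 + 4*(16*m) = -8 + 64*m)
1911*N(P(5, c(1)), -14) = 1911*(-8 + 64*(-14)) = 1911*(-8 - 896) = 1911*(-904) = -1727544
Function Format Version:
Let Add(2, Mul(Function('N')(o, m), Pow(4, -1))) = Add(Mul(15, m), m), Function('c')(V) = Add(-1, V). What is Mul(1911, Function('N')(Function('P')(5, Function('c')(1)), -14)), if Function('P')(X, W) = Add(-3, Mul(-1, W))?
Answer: -1727544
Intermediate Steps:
Function('N')(o, m) = Add(-8, Mul(64, m)) (Function('N')(o, m) = Add(-8, Mul(4, Add(Mul(15, m), m))) = Add(-8, Mul(4, Mul(16, m))) = Add(-8, Mul(64, m)))
Mul(1911, Function('N')(Function('P')(5, Function('c')(1)), -14)) = Mul(1911, Add(-8, Mul(64, -14))) = Mul(1911, Add(-8, -896)) = Mul(1911, -904) = -1727544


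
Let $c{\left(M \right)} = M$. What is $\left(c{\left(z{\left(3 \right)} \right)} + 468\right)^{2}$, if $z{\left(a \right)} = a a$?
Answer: $227529$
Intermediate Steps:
$z{\left(a \right)} = a^{2}$
$\left(c{\left(z{\left(3 \right)} \right)} + 468\right)^{2} = \left(3^{2} + 468\right)^{2} = \left(9 + 468\right)^{2} = 477^{2} = 227529$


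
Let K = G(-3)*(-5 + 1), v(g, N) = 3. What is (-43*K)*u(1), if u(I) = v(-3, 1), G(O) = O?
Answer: -1548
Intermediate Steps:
u(I) = 3
K = 12 (K = -3*(-5 + 1) = -3*(-4) = 12)
(-43*K)*u(1) = -43*12*3 = -516*3 = -1548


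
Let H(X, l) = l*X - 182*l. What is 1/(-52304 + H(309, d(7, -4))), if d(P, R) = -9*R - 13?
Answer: -1/49383 ≈ -2.0250e-5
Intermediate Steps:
d(P, R) = -13 - 9*R
H(X, l) = -182*l + X*l (H(X, l) = X*l - 182*l = -182*l + X*l)
1/(-52304 + H(309, d(7, -4))) = 1/(-52304 + (-13 - 9*(-4))*(-182 + 309)) = 1/(-52304 + (-13 + 36)*127) = 1/(-52304 + 23*127) = 1/(-52304 + 2921) = 1/(-49383) = -1/49383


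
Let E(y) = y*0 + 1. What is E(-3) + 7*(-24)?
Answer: -167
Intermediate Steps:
E(y) = 1 (E(y) = 0 + 1 = 1)
E(-3) + 7*(-24) = 1 + 7*(-24) = 1 - 168 = -167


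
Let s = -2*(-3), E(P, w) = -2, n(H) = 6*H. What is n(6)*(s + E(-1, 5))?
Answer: 144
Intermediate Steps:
s = 6
n(6)*(s + E(-1, 5)) = (6*6)*(6 - 2) = 36*4 = 144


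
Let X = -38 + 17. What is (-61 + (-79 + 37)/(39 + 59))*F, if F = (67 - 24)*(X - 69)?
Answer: 1664100/7 ≈ 2.3773e+5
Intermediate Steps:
X = -21
F = -3870 (F = (67 - 24)*(-21 - 69) = 43*(-90) = -3870)
(-61 + (-79 + 37)/(39 + 59))*F = (-61 + (-79 + 37)/(39 + 59))*(-3870) = (-61 - 42/98)*(-3870) = (-61 - 42*1/98)*(-3870) = (-61 - 3/7)*(-3870) = -430/7*(-3870) = 1664100/7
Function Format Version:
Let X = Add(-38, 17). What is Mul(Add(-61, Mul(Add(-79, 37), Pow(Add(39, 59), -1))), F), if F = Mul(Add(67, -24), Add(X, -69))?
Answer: Rational(1664100, 7) ≈ 2.3773e+5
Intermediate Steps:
X = -21
F = -3870 (F = Mul(Add(67, -24), Add(-21, -69)) = Mul(43, -90) = -3870)
Mul(Add(-61, Mul(Add(-79, 37), Pow(Add(39, 59), -1))), F) = Mul(Add(-61, Mul(Add(-79, 37), Pow(Add(39, 59), -1))), -3870) = Mul(Add(-61, Mul(-42, Pow(98, -1))), -3870) = Mul(Add(-61, Mul(-42, Rational(1, 98))), -3870) = Mul(Add(-61, Rational(-3, 7)), -3870) = Mul(Rational(-430, 7), -3870) = Rational(1664100, 7)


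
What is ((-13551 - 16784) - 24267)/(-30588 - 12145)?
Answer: 54602/42733 ≈ 1.2777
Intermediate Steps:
((-13551 - 16784) - 24267)/(-30588 - 12145) = (-30335 - 24267)/(-42733) = -54602*(-1/42733) = 54602/42733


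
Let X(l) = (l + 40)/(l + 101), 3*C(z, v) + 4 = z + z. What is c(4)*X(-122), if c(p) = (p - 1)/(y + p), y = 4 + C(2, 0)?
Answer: 41/28 ≈ 1.4643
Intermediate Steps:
C(z, v) = -4/3 + 2*z/3 (C(z, v) = -4/3 + (z + z)/3 = -4/3 + (2*z)/3 = -4/3 + 2*z/3)
y = 4 (y = 4 + (-4/3 + (⅔)*2) = 4 + (-4/3 + 4/3) = 4 + 0 = 4)
X(l) = (40 + l)/(101 + l)
c(p) = (-1 + p)/(4 + p) (c(p) = (p - 1)/(4 + p) = (-1 + p)/(4 + p))
c(4)*X(-122) = ((-1 + 4)/(4 + 4))*((40 - 122)/(101 - 122)) = (3/8)*(-82/(-21)) = ((⅛)*3)*(-1/21*(-82)) = (3/8)*(82/21) = 41/28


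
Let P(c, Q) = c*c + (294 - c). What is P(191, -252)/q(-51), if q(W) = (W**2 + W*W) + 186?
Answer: 9146/1347 ≈ 6.7899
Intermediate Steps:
P(c, Q) = 294 + c**2 - c (P(c, Q) = c**2 + (294 - c) = 294 + c**2 - c)
q(W) = 186 + 2*W**2 (q(W) = (W**2 + W**2) + 186 = 2*W**2 + 186 = 186 + 2*W**2)
P(191, -252)/q(-51) = (294 + 191**2 - 1*191)/(186 + 2*(-51)**2) = (294 + 36481 - 191)/(186 + 2*2601) = 36584/(186 + 5202) = 36584/5388 = 36584*(1/5388) = 9146/1347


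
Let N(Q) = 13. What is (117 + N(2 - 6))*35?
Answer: 4550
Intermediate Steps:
(117 + N(2 - 6))*35 = (117 + 13)*35 = 130*35 = 4550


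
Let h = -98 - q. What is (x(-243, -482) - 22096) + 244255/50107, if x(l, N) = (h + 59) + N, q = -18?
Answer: -1132123838/50107 ≈ -22594.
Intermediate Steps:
h = -80 (h = -98 - 1*(-18) = -98 + 18 = -80)
x(l, N) = -21 + N (x(l, N) = (-80 + 59) + N = -21 + N)
(x(-243, -482) - 22096) + 244255/50107 = ((-21 - 482) - 22096) + 244255/50107 = (-503 - 22096) + 244255*(1/50107) = -22599 + 244255/50107 = -1132123838/50107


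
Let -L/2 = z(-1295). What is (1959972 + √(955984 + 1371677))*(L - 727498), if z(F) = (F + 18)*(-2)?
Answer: -1435887247032 - 2197818*√258629 ≈ -1.4370e+12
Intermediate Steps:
z(F) = -36 - 2*F (z(F) = (18 + F)*(-2) = -36 - 2*F)
L = -5108 (L = -2*(-36 - 2*(-1295)) = -2*(-36 + 2590) = -2*2554 = -5108)
(1959972 + √(955984 + 1371677))*(L - 727498) = (1959972 + √(955984 + 1371677))*(-5108 - 727498) = (1959972 + √2327661)*(-732606) = (1959972 + 3*√258629)*(-732606) = -1435887247032 - 2197818*√258629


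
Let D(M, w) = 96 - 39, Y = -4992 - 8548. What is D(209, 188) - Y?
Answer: 13597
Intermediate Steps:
Y = -13540
D(M, w) = 57
D(209, 188) - Y = 57 - 1*(-13540) = 57 + 13540 = 13597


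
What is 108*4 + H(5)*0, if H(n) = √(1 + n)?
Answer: 432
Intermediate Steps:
108*4 + H(5)*0 = 108*4 + √(1 + 5)*0 = 432 + √6*0 = 432 + 0 = 432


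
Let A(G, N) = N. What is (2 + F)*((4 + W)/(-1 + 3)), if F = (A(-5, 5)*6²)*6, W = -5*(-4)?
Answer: 12984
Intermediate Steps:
W = 20
F = 1080 (F = (5*6²)*6 = (5*36)*6 = 180*6 = 1080)
(2 + F)*((4 + W)/(-1 + 3)) = (2 + 1080)*((4 + 20)/(-1 + 3)) = 1082*(24/2) = 1082*(24*(½)) = 1082*12 = 12984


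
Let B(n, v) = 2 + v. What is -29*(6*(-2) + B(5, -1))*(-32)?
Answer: -10208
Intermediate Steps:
-29*(6*(-2) + B(5, -1))*(-32) = -29*(6*(-2) + (2 - 1))*(-32) = -29*(-12 + 1)*(-32) = -29*(-11)*(-32) = 319*(-32) = -10208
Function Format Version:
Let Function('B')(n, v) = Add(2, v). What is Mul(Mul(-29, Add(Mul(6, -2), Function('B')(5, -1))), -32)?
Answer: -10208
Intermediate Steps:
Mul(Mul(-29, Add(Mul(6, -2), Function('B')(5, -1))), -32) = Mul(Mul(-29, Add(Mul(6, -2), Add(2, -1))), -32) = Mul(Mul(-29, Add(-12, 1)), -32) = Mul(Mul(-29, -11), -32) = Mul(319, -32) = -10208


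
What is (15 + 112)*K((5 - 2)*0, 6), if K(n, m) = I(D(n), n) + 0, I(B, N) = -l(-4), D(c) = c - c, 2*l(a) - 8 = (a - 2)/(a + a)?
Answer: -4445/8 ≈ -555.63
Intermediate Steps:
l(a) = 4 + (-2 + a)/(4*a) (l(a) = 4 + ((a - 2)/(a + a))/2 = 4 + ((-2 + a)/((2*a)))/2 = 4 + ((-2 + a)*(1/(2*a)))/2 = 4 + ((-2 + a)/(2*a))/2 = 4 + (-2 + a)/(4*a))
D(c) = 0
I(B, N) = -35/8 (I(B, N) = -(-2 + 17*(-4))/(4*(-4)) = -(-1)*(-2 - 68)/(4*4) = -(-1)*(-70)/(4*4) = -1*35/8 = -35/8)
K(n, m) = -35/8 (K(n, m) = -35/8 + 0 = -35/8)
(15 + 112)*K((5 - 2)*0, 6) = (15 + 112)*(-35/8) = 127*(-35/8) = -4445/8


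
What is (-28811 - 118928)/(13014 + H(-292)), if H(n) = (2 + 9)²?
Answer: -147739/13135 ≈ -11.248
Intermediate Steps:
H(n) = 121 (H(n) = 11² = 121)
(-28811 - 118928)/(13014 + H(-292)) = (-28811 - 118928)/(13014 + 121) = -147739/13135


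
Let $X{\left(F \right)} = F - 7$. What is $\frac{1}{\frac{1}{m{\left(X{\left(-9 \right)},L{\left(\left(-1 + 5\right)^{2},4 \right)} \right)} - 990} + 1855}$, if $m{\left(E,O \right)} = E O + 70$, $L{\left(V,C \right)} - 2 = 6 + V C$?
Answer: $\frac{2072}{3843559} \approx 0.00053908$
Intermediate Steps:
$L{\left(V,C \right)} = 8 + C V$ ($L{\left(V,C \right)} = 2 + \left(6 + V C\right) = 2 + \left(6 + C V\right) = 8 + C V$)
$X{\left(F \right)} = -7 + F$
$m{\left(E,O \right)} = 70 + E O$
$\frac{1}{\frac{1}{m{\left(X{\left(-9 \right)},L{\left(\left(-1 + 5\right)^{2},4 \right)} \right)} - 990} + 1855} = \frac{1}{\frac{1}{\left(70 + \left(-7 - 9\right) \left(8 + 4 \left(-1 + 5\right)^{2}\right)\right) - 990} + 1855} = \frac{1}{\frac{1}{\left(70 - 16 \left(8 + 4 \cdot 4^{2}\right)\right) - 990} + 1855} = \frac{1}{\frac{1}{\left(70 - 16 \left(8 + 4 \cdot 16\right)\right) - 990} + 1855} = \frac{1}{\frac{1}{\left(70 - 16 \left(8 + 64\right)\right) - 990} + 1855} = \frac{1}{\frac{1}{\left(70 - 1152\right) - 990} + 1855} = \frac{1}{\frac{1}{-1082 - 990} + 1855} = \frac{1}{\frac{1}{-2072} + 1855} = \frac{1}{- \frac{1}{2072} + 1855} = \frac{1}{\frac{3843559}{2072}} = \frac{2072}{3843559}$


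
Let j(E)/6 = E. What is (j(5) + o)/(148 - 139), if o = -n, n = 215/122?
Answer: 3445/1098 ≈ 3.1375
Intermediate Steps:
n = 215/122 (n = 215*(1/122) = 215/122 ≈ 1.7623)
j(E) = 6*E
o = -215/122 (o = -1*215/122 = -215/122 ≈ -1.7623)
(j(5) + o)/(148 - 139) = (6*5 - 215/122)/(148 - 139) = (30 - 215/122)/9 = (3445/122)*(⅑) = 3445/1098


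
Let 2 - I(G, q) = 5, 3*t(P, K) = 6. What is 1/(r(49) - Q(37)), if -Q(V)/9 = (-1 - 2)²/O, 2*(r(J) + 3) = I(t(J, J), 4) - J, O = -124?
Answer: -124/3677 ≈ -0.033723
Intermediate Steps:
t(P, K) = 2 (t(P, K) = (⅓)*6 = 2)
I(G, q) = -3 (I(G, q) = 2 - 1*5 = 2 - 5 = -3)
r(J) = -9/2 - J/2 (r(J) = -3 + (-3 - J)/2 = -3 + (-3/2 - J/2) = -9/2 - J/2)
Q(V) = 81/124 (Q(V) = -9*(-1 - 2)²/(-124) = -9*(-3)²*(-1)/124 = -81*(-1)/124 = -9*(-9/124) = 81/124)
1/(r(49) - Q(37)) = 1/((-9/2 - ½*49) - 1*81/124) = 1/((-9/2 - 49/2) - 81/124) = 1/(-29 - 81/124) = 1/(-3677/124) = -124/3677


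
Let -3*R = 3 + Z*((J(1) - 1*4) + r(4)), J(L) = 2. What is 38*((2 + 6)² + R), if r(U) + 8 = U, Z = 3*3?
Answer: 3078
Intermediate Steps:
Z = 9
r(U) = -8 + U
R = 17 (R = -(3 + 9*((2 - 1*4) + (-8 + 4)))/3 = -(3 + 9*((2 - 4) - 4))/3 = -(3 + 9*(-2 - 4))/3 = -(3 + 9*(-6))/3 = -(3 - 54)/3 = -⅓*(-51) = 17)
38*((2 + 6)² + R) = 38*((2 + 6)² + 17) = 38*(8² + 17) = 38*(64 + 17) = 38*81 = 3078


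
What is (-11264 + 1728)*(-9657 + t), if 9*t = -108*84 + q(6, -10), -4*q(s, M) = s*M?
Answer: 305056640/3 ≈ 1.0169e+8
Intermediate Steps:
q(s, M) = -M*s/4 (q(s, M) = -s*M/4 = -M*s/4)
t = -3019/3 (t = (-108*84 - ¼*(-10)*6)/9 = (-9072 + 15)/9 = (⅑)*(-9057) = -3019/3 ≈ -1006.3)
(-11264 + 1728)*(-9657 + t) = (-11264 + 1728)*(-9657 - 3019/3) = -9536*(-31990/3) = 305056640/3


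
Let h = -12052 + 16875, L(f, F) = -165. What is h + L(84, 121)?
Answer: 4658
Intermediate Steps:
h = 4823
h + L(84, 121) = 4823 - 165 = 4658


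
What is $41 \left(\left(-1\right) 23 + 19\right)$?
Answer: $-164$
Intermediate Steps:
$41 \left(\left(-1\right) 23 + 19\right) = 41 \left(-23 + 19\right) = 41 \left(-4\right) = -164$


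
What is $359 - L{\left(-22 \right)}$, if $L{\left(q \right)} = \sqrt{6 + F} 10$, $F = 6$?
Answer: $359 - 20 \sqrt{3} \approx 324.36$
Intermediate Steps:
$L{\left(q \right)} = 20 \sqrt{3}$ ($L{\left(q \right)} = \sqrt{6 + 6} \cdot 10 = \sqrt{12} \cdot 10 = 2 \sqrt{3} \cdot 10 = 20 \sqrt{3}$)
$359 - L{\left(-22 \right)} = 359 - 20 \sqrt{3}$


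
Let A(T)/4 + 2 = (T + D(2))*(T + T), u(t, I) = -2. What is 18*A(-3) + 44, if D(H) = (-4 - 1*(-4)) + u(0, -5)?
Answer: 2060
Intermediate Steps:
D(H) = -2 (D(H) = (-4 - 1*(-4)) - 2 = (-4 + 4) - 2 = 0 - 2 = -2)
A(T) = -8 + 8*T*(-2 + T) (A(T) = -8 + 4*((T - 2)*(T + T)) = -8 + 4*((-2 + T)*(2*T)) = -8 + 4*(2*T*(-2 + T)) = -8 + 8*T*(-2 + T))
18*A(-3) + 44 = 18*(-8 - 16*(-3) + 8*(-3)²) + 44 = 18*(-8 + 48 + 8*9) + 44 = 18*(-8 + 48 + 72) + 44 = 18*112 + 44 = 2016 + 44 = 2060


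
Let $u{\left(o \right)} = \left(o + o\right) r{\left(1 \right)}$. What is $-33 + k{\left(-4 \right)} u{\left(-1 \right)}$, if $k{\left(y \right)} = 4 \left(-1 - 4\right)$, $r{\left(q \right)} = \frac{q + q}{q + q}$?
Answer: $7$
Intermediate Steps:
$r{\left(q \right)} = 1$ ($r{\left(q \right)} = \frac{2 q}{2 q} = 2 q \frac{1}{2 q} = 1$)
$u{\left(o \right)} = 2 o$ ($u{\left(o \right)} = \left(o + o\right) 1 = 2 o 1 = 2 o$)
$k{\left(y \right)} = -20$ ($k{\left(y \right)} = 4 \left(-5\right) = -20$)
$-33 + k{\left(-4 \right)} u{\left(-1 \right)} = -33 - 20 \cdot 2 \left(-1\right) = -33 - -40 = -33 + 40 = 7$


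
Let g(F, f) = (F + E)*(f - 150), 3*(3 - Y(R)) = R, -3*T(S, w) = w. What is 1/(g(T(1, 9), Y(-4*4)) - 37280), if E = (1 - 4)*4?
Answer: -1/35155 ≈ -2.8445e-5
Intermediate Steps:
E = -12 (E = -3*4 = -12)
T(S, w) = -w/3
Y(R) = 3 - R/3
g(F, f) = (-150 + f)*(-12 + F) (g(F, f) = (F - 12)*(f - 150) = (-12 + F)*(-150 + f) = (-150 + f)*(-12 + F))
1/(g(T(1, 9), Y(-4*4)) - 37280) = 1/((1800 - (-50)*9 - 12*(3 - (-4)*4/3) + (-1/3*9)*(3 - (-4)*4/3)) - 37280) = 1/((1800 - 150*(-3) - 12*(3 - 1/3*(-16)) - 3*(3 - 1/3*(-16))) - 37280) = 1/((1800 + 450 - 12*(3 + 16/3) - 3*(3 + 16/3)) - 37280) = 1/((1800 + 450 - 12*25/3 - 3*25/3) - 37280) = 1/((1800 + 450 - 100 - 25) - 37280) = 1/(2125 - 37280) = 1/(-35155) = -1/35155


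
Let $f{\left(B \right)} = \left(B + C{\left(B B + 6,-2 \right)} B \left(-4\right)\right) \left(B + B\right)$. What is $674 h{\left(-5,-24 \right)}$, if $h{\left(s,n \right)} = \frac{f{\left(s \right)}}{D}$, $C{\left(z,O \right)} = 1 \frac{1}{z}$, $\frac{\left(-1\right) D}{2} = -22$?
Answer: $\frac{227475}{341} \approx 667.08$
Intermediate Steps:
$D = 44$ ($D = \left(-2\right) \left(-22\right) = 44$)
$C{\left(z,O \right)} = \frac{1}{z}$
$f{\left(B \right)} = 2 B \left(B - \frac{4 B}{6 + B^{2}}\right)$ ($f{\left(B \right)} = \left(B + \frac{B}{B B + 6} \left(-4\right)\right) \left(B + B\right) = \left(B + \frac{B}{B^{2} + 6} \left(-4\right)\right) 2 B = \left(B + \frac{B}{6 + B^{2}} \left(-4\right)\right) 2 B = \left(B - \frac{4 B}{6 + B^{2}}\right) 2 B = 2 B \left(B - \frac{4 B}{6 + B^{2}}\right)$)
$h{\left(s,n \right)} = \frac{s^{2} \left(2 + s^{2}\right)}{22 \left(6 + s^{2}\right)}$ ($h{\left(s,n \right)} = \frac{2 s^{2} \frac{1}{6 + s^{2}} \left(2 + s^{2}\right)}{44} = \frac{2 s^{2} \left(2 + s^{2}\right)}{6 + s^{2}} \cdot \frac{1}{44} = \frac{s^{2} \left(2 + s^{2}\right)}{22 \left(6 + s^{2}\right)}$)
$674 h{\left(-5,-24 \right)} = 674 \frac{\left(-5\right)^{2} \left(2 + \left(-5\right)^{2}\right)}{22 \left(6 + \left(-5\right)^{2}\right)} = 674 \cdot \frac{1}{22} \cdot 25 \frac{1}{6 + 25} \left(2 + 25\right) = 674 \cdot \frac{1}{22} \cdot 25 \cdot \frac{1}{31} \cdot 27 = 674 \cdot \frac{675}{682} = \frac{227475}{341}$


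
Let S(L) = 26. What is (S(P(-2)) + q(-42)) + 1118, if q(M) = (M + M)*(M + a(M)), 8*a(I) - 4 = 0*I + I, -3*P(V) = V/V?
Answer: 5071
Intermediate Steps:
P(V) = -⅓ (P(V) = -V/(3*V) = -⅓*1 = -⅓)
a(I) = ½ + I/8 (a(I) = ½ + (0*I + I)/8 = ½ + (0 + I)/8 = ½ + I/8)
q(M) = 2*M*(½ + 9*M/8) (q(M) = (M + M)*(M + (½ + M/8)) = (2*M)*(½ + 9*M/8) = 2*M*(½ + 9*M/8))
(S(P(-2)) + q(-42)) + 1118 = (26 + (¼)*(-42)*(4 + 9*(-42))) + 1118 = (26 + (¼)*(-42)*(4 - 378)) + 1118 = (26 + (¼)*(-42)*(-374)) + 1118 = (26 + 3927) + 1118 = 3953 + 1118 = 5071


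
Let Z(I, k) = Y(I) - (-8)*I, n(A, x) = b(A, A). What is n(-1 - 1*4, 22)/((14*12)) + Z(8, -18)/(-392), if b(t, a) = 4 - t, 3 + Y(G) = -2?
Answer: -19/196 ≈ -0.096939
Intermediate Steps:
Y(G) = -5 (Y(G) = -3 - 2 = -5)
n(A, x) = 4 - A
Z(I, k) = -5 + 8*I (Z(I, k) = -5 - (-8)*I = -5 + 8*I)
n(-1 - 1*4, 22)/((14*12)) + Z(8, -18)/(-392) = (4 - (-1 - 1*4))/((14*12)) + (-5 + 8*8)/(-392) = (4 - (-1 - 4))/168 + (-5 + 64)*(-1/392) = (4 - 1*(-5))*(1/168) + 59*(-1/392) = (4 + 5)*(1/168) - 59/392 = 9*(1/168) - 59/392 = 3/56 - 59/392 = -19/196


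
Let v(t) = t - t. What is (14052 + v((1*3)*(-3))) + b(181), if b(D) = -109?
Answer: 13943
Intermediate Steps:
v(t) = 0
(14052 + v((1*3)*(-3))) + b(181) = (14052 + 0) - 109 = 14052 - 109 = 13943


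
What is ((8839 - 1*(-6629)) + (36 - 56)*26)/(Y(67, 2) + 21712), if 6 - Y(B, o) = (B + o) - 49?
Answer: 7474/10849 ≈ 0.68891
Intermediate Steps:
Y(B, o) = 55 - B - o (Y(B, o) = 6 - ((B + o) - 49) = 6 - (-49 + B + o) = 6 + (49 - B - o) = 55 - B - o)
((8839 - 1*(-6629)) + (36 - 56)*26)/(Y(67, 2) + 21712) = ((8839 - 1*(-6629)) + (36 - 56)*26)/((55 - 1*67 - 1*2) + 21712) = ((8839 + 6629) - 20*26)/((55 - 67 - 2) + 21712) = (15468 - 520)/(-14 + 21712) = 14948/21698 = 14948*(1/21698) = 7474/10849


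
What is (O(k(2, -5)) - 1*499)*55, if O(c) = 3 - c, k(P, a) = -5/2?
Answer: -54285/2 ≈ -27143.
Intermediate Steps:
k(P, a) = -5/2 (k(P, a) = -5*½ = -5/2)
(O(k(2, -5)) - 1*499)*55 = ((3 - 1*(-5/2)) - 1*499)*55 = ((3 + 5/2) - 499)*55 = (11/2 - 499)*55 = -987/2*55 = -54285/2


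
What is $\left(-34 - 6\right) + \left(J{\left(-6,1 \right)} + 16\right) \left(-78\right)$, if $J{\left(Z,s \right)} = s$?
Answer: $-1366$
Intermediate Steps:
$\left(-34 - 6\right) + \left(J{\left(-6,1 \right)} + 16\right) \left(-78\right) = \left(-34 - 6\right) + \left(1 + 16\right) \left(-78\right) = -40 + 17 \left(-78\right) = -40 - 1326 = -1366$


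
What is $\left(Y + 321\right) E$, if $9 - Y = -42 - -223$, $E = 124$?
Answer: $18476$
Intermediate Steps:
$Y = -172$ ($Y = 9 - \left(-42 - -223\right) = 9 - \left(-42 + 223\right) = 9 - 181 = -172$)
$\left(Y + 321\right) E = \left(-172 + 321\right) 124 = 149 \cdot 124 = 18476$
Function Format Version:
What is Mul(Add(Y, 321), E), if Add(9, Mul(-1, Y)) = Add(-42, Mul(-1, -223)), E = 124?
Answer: 18476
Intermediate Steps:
Y = -172 (Y = Add(9, Mul(-1, Add(-42, Mul(-1, -223)))) = Add(9, Mul(-1, Add(-42, 223))) = Add(9, Mul(-1, 181)) = Add(9, -181) = -172)
Mul(Add(Y, 321), E) = Mul(Add(-172, 321), 124) = Mul(149, 124) = 18476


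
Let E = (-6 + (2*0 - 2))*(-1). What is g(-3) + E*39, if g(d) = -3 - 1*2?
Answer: 307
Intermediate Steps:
g(d) = -5 (g(d) = -3 - 2 = -5)
E = 8 (E = (-6 + (0 - 2))*(-1) = (-6 - 2)*(-1) = -8*(-1) = 8)
g(-3) + E*39 = -5 + 8*39 = -5 + 312 = 307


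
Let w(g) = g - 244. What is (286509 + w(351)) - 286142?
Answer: 474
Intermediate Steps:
w(g) = -244 + g
(286509 + w(351)) - 286142 = (286509 + (-244 + 351)) - 286142 = (286509 + 107) - 286142 = 286616 - 286142 = 474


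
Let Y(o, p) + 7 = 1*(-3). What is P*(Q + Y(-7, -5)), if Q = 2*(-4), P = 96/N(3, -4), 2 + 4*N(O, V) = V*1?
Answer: 1152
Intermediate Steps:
N(O, V) = -½ + V/4 (N(O, V) = -½ + (V*1)/4 = -½ + V/4)
Y(o, p) = -10 (Y(o, p) = -7 + 1*(-3) = -7 - 3 = -10)
P = -64 (P = 96/(-½ + (¼)*(-4)) = 96/(-½ - 1) = 96/(-3/2) = 96*(-⅔) = -64)
Q = -8
P*(Q + Y(-7, -5)) = -64*(-8 - 10) = -64*(-18) = 1152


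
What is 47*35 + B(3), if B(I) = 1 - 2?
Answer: 1644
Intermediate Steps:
B(I) = -1
47*35 + B(3) = 47*35 - 1 = 1645 - 1 = 1644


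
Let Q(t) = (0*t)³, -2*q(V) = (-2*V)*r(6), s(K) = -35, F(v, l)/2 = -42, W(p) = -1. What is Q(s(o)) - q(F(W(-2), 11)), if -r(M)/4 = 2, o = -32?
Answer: -672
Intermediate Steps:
F(v, l) = -84 (F(v, l) = 2*(-42) = -84)
r(M) = -8 (r(M) = -4*2 = -8)
q(V) = -8*V (q(V) = -(-2*V)*(-8)/2 = -8*V)
Q(t) = 0 (Q(t) = 0³ = 0)
Q(s(o)) - q(F(W(-2), 11)) = 0 - (-8)*(-84) = 0 - 1*672 = 0 - 672 = -672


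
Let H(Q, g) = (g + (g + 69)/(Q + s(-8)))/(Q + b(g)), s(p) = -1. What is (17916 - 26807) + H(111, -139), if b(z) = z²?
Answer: -237558821/26719 ≈ -8891.0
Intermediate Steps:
H(Q, g) = (g + (69 + g)/(-1 + Q))/(Q + g²) (H(Q, g) = (g + (g + 69)/(Q - 1))/(Q + g²) = (g + (69 + g)/(-1 + Q))/(Q + g²))
(17916 - 26807) + H(111, -139) = (17916 - 26807) + (69 + 111*(-139))/(111² - 1*111 - 1*(-139)² + 111*(-139)²) = -8891 + (69 - 15429)/(12321 - 111 - 1*19321 + 111*19321) = -8891 - 15360/(12321 - 111 - 19321 + 2144631) = -8891 - 15360/2137520 = -8891 + (1/2137520)*(-15360) = -8891 - 192/26719 = -237558821/26719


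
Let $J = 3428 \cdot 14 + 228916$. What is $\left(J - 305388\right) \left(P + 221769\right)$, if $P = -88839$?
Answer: $-3785846400$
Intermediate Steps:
$J = 276908$ ($J = 47992 + 228916 = 276908$)
$\left(J - 305388\right) \left(P + 221769\right) = \left(276908 - 305388\right) \left(-88839 + 221769\right) = \left(-28480\right) 132930 = -3785846400$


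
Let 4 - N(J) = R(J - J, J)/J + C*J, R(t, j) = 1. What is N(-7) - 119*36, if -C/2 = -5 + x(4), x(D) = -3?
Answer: -29175/7 ≈ -4167.9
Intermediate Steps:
C = 16 (C = -2*(-5 - 3) = -2*(-8) = 16)
N(J) = 4 - 1/J - 16*J (N(J) = 4 - (1/J + 16*J) = 4 + (-1/J - 16*J) = 4 - 1/J - 16*J)
N(-7) - 119*36 = (4 - 1/(-7) - 16*(-7)) - 119*36 = (4 - 1*(-⅐) + 112) - 4284 = (4 + ⅐ + 112) - 4284 = 813/7 - 4284 = -29175/7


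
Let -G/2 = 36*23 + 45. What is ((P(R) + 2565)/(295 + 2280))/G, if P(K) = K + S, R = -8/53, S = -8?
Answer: -15057/26476150 ≈ -0.00056870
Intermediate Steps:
R = -8/53 (R = -8*1/53 = -8/53 ≈ -0.15094)
P(K) = -8 + K (P(K) = K - 8 = -8 + K)
G = -1746 (G = -2*(36*23 + 45) = -2*(828 + 45) = -2*873 = -1746)
((P(R) + 2565)/(295 + 2280))/G = (((-8 - 8/53) + 2565)/(295 + 2280))/(-1746) = ((-432/53 + 2565)/2575)*(-1/1746) = ((135513/53)*(1/2575))*(-1/1746) = (135513/136475)*(-1/1746) = -15057/26476150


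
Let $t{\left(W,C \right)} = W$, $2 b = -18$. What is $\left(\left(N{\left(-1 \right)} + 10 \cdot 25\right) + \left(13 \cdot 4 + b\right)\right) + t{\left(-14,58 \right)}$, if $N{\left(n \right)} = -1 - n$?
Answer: $279$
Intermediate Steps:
$b = -9$ ($b = \frac{1}{2} \left(-18\right) = -9$)
$\left(\left(N{\left(-1 \right)} + 10 \cdot 25\right) + \left(13 \cdot 4 + b\right)\right) + t{\left(-14,58 \right)} = \left(\left(\left(-1 - -1\right) + 10 \cdot 25\right) + \left(13 \cdot 4 - 9\right)\right) - 14 = \left(\left(\left(-1 + 1\right) + 250\right) + \left(52 - 9\right)\right) - 14 = \left(\left(0 + 250\right) + 43\right) - 14 = \left(250 + 43\right) - 14 = 293 - 14 = 279$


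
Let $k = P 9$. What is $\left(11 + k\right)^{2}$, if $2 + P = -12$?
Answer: $13225$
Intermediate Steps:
$P = -14$ ($P = -2 - 12 = -14$)
$k = -126$ ($k = \left(-14\right) 9 = -126$)
$\left(11 + k\right)^{2} = \left(11 - 126\right)^{2} = \left(-115\right)^{2} = 13225$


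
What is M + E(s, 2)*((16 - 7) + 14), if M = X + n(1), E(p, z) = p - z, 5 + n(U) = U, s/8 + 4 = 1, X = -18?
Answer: -620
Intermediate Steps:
s = -24 (s = -32 + 8*1 = -32 + 8 = -24)
n(U) = -5 + U
M = -22 (M = -18 + (-5 + 1) = -18 - 4 = -22)
M + E(s, 2)*((16 - 7) + 14) = -22 + (-24 - 1*2)*((16 - 7) + 14) = -22 + (-24 - 2)*(9 + 14) = -22 - 26*23 = -22 - 598 = -620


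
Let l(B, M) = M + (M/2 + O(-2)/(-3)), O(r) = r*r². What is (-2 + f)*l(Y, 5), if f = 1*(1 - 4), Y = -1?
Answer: -305/6 ≈ -50.833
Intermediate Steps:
O(r) = r³
f = -3 (f = 1*(-3) = -3)
l(B, M) = 8/3 + 3*M/2 (l(B, M) = M + (M/2 + (-2)³/(-3)) = M + (M*(½) - 8*(-⅓)) = M + (M/2 + 8/3) = M + (8/3 + M/2) = 8/3 + 3*M/2)
(-2 + f)*l(Y, 5) = (-2 - 3)*(8/3 + (3/2)*5) = -5*(8/3 + 15/2) = -5*61/6 = -305/6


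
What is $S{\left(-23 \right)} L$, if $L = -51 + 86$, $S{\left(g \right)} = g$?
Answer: $-805$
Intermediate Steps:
$L = 35$
$S{\left(-23 \right)} L = \left(-23\right) 35 = -805$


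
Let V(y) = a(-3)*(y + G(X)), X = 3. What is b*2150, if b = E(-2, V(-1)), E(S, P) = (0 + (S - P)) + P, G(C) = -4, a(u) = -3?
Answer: -4300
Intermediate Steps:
V(y) = 12 - 3*y (V(y) = -3*(y - 4) = -3*(-4 + y) = 12 - 3*y)
E(S, P) = S (E(S, P) = (S - P) + P = S)
b = -2
b*2150 = -2*2150 = -4300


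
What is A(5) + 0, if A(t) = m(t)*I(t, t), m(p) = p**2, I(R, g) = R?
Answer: 125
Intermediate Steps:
A(t) = t**3 (A(t) = t**2*t = t**3)
A(5) + 0 = 5**3 + 0 = 125 + 0 = 125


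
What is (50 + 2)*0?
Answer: 0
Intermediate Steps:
(50 + 2)*0 = 52*0 = 0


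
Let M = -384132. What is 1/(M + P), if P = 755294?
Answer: 1/371162 ≈ 2.6942e-6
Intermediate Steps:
1/(M + P) = 1/(-384132 + 755294) = 1/371162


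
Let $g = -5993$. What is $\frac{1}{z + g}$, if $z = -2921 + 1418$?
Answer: $- \frac{1}{7496} \approx -0.0001334$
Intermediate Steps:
$z = -1503$
$\frac{1}{z + g} = \frac{1}{-1503 - 5993} = \frac{1}{-7496} = - \frac{1}{7496}$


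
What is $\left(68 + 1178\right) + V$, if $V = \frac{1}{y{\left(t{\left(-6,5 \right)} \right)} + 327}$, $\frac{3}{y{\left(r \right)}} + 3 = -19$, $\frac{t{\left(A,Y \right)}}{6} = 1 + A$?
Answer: $\frac{8960008}{7191} \approx 1246.0$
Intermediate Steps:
$t{\left(A,Y \right)} = 6 + 6 A$ ($t{\left(A,Y \right)} = 6 \left(1 + A\right) = 6 + 6 A$)
$y{\left(r \right)} = - \frac{3}{22}$ ($y{\left(r \right)} = \frac{3}{-3 - 19} = \frac{3}{-22} = 3 \left(- \frac{1}{22}\right) = - \frac{3}{22}$)
$V = \frac{22}{7191}$ ($V = \frac{1}{- \frac{3}{22} + 327} = \frac{1}{\frac{7191}{22}} = \frac{22}{7191} \approx 0.0030594$)
$\left(68 + 1178\right) + V = \left(68 + 1178\right) + \frac{22}{7191} = 1246 + \frac{22}{7191} = \frac{8960008}{7191}$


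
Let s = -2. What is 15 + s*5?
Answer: 5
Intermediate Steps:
15 + s*5 = 15 - 2*5 = 15 - 10 = 5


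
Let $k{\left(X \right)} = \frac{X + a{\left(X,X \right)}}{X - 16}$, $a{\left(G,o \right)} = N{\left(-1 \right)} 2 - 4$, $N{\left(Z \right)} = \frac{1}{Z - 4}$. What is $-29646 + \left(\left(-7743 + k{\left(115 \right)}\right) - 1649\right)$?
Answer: $- \frac{19323257}{495} \approx -39037.0$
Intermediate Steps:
$N{\left(Z \right)} = \frac{1}{-4 + Z}$
$a{\left(G,o \right)} = - \frac{22}{5}$ ($a{\left(G,o \right)} = \frac{1}{-4 - 1} \cdot 2 - 4 = \frac{1}{-5} \cdot 2 - 4 = \left(- \frac{1}{5}\right) 2 - 4 = - \frac{2}{5} - 4 = - \frac{22}{5}$)
$k{\left(X \right)} = \frac{- \frac{22}{5} + X}{-16 + X}$ ($k{\left(X \right)} = \frac{X - \frac{22}{5}}{X - 16} = \frac{- \frac{22}{5} + X}{X - 16} = \frac{- \frac{22}{5} + X}{-16 + X}$)
$-29646 + \left(\left(-7743 + k{\left(115 \right)}\right) - 1649\right) = -29646 - \left(9392 - \frac{- \frac{22}{5} + 115}{-16 + 115}\right) = -29646 - \left(9392 - \frac{1}{99} \cdot \frac{553}{5}\right) = -29646 + \left(\left(-7743 + \frac{1}{99} \cdot \frac{553}{5}\right) - 1649\right) = -29646 + \left(\left(-7743 + \frac{553}{495}\right) - 1649\right) = -29646 - \frac{4648487}{495} = - \frac{19323257}{495}$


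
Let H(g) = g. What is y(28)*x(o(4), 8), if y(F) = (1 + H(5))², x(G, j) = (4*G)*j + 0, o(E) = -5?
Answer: -5760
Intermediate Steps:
x(G, j) = 4*G*j (x(G, j) = 4*G*j + 0 = 4*G*j)
y(F) = 36 (y(F) = (1 + 5)² = 6² = 36)
y(28)*x(o(4), 8) = 36*(4*(-5)*8) = 36*(-160) = -5760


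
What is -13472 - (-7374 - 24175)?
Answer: 18077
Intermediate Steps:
-13472 - (-7374 - 24175) = -13472 - 1*(-31549) = -13472 + 31549 = 18077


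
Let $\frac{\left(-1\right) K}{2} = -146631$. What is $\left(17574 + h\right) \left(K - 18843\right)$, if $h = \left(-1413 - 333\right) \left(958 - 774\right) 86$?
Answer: $-7577018683470$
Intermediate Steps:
$h = -27628704$ ($h = \left(-1746\right) 184 \cdot 86 = \left(-321264\right) 86 = -27628704$)
$K = 293262$ ($K = \left(-2\right) \left(-146631\right) = 293262$)
$\left(17574 + h\right) \left(K - 18843\right) = \left(17574 - 27628704\right) \left(293262 - 18843\right) = \left(-27611130\right) 274419 = -7577018683470$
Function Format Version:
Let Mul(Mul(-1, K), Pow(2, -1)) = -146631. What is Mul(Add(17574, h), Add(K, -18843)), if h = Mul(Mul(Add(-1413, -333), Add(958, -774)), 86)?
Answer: -7577018683470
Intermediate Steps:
h = -27628704 (h = Mul(Mul(-1746, 184), 86) = Mul(-321264, 86) = -27628704)
K = 293262 (K = Mul(-2, -146631) = 293262)
Mul(Add(17574, h), Add(K, -18843)) = Mul(Add(17574, -27628704), Add(293262, -18843)) = Mul(-27611130, 274419) = -7577018683470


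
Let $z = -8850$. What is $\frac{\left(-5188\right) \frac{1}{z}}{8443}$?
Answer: $\frac{2594}{37360275} \approx 6.9432 \cdot 10^{-5}$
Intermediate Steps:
$\frac{\left(-5188\right) \frac{1}{z}}{8443} = \frac{\left(-5188\right) \frac{1}{-8850}}{8443} = \left(-5188\right) \left(- \frac{1}{8850}\right) \frac{1}{8443} = \frac{2594}{4425} \cdot \frac{1}{8443} = \frac{2594}{37360275}$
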